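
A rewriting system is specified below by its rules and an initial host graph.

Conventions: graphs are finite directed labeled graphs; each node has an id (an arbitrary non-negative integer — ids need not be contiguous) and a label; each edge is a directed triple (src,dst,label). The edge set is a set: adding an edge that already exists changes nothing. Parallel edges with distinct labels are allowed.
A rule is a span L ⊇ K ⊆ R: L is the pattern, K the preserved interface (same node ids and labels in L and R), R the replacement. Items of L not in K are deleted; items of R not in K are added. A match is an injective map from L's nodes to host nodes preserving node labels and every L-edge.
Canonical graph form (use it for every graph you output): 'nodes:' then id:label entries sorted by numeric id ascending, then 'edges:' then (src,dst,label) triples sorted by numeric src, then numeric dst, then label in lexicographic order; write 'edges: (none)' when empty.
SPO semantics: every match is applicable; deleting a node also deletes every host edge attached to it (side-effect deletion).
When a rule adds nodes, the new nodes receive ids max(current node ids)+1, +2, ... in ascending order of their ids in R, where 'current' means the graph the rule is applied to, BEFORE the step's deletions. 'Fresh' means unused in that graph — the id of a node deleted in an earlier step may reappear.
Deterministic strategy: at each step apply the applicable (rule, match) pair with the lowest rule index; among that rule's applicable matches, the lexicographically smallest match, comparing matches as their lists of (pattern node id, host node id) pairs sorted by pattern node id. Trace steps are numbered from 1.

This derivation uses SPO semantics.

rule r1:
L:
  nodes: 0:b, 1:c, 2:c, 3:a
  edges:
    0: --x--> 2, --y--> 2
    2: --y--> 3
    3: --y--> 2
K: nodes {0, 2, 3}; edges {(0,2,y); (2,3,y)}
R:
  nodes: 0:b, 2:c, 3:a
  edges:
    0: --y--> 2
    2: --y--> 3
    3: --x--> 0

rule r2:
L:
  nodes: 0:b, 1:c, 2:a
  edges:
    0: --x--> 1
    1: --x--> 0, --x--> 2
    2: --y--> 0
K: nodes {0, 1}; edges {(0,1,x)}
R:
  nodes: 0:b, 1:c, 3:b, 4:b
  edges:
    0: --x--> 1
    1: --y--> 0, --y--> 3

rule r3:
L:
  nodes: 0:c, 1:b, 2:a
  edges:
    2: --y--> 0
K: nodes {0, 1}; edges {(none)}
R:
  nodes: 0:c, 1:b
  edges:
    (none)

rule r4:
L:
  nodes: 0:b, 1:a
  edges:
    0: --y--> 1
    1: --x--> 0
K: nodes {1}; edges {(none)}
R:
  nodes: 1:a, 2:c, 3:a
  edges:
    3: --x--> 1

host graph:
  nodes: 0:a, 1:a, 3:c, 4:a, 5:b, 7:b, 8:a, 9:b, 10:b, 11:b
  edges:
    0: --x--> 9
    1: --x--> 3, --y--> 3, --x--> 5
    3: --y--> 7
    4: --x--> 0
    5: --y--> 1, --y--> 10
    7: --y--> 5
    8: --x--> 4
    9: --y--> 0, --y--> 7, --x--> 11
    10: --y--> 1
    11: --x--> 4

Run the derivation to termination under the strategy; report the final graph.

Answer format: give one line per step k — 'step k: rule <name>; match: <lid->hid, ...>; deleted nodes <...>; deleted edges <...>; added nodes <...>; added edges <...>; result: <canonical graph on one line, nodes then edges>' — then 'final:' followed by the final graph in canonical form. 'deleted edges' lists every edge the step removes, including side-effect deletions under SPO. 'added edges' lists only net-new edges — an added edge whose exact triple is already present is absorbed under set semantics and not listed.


step 1: rule r3; match: 0->3, 1->5, 2->1; deleted nodes 1; deleted edges (1,3,x); (1,3,y); (1,5,x); (5,1,y); (10,1,y); added nodes (none); added edges (none); result: nodes: 0:a, 3:c, 4:a, 5:b, 7:b, 8:a, 9:b, 10:b, 11:b edges: (0,9,x); (3,7,y); (4,0,x); (5,10,y); (7,5,y); (8,4,x); (9,0,y); (9,7,y); (9,11,x); (11,4,x)
step 2: rule r4; match: 0->9, 1->0; deleted nodes 9; deleted edges (0,9,x); (9,0,y); (9,7,y); (9,11,x); added nodes 12, 13; added edges (13,0,x); result: nodes: 0:a, 3:c, 4:a, 5:b, 7:b, 8:a, 10:b, 11:b, 12:c, 13:a edges: (3,7,y); (4,0,x); (5,10,y); (7,5,y); (8,4,x); (11,4,x); (13,0,x)
final:
nodes: 0:a, 3:c, 4:a, 5:b, 7:b, 8:a, 10:b, 11:b, 12:c, 13:a
edges: (3,7,y); (4,0,x); (5,10,y); (7,5,y); (8,4,x); (11,4,x); (13,0,x)


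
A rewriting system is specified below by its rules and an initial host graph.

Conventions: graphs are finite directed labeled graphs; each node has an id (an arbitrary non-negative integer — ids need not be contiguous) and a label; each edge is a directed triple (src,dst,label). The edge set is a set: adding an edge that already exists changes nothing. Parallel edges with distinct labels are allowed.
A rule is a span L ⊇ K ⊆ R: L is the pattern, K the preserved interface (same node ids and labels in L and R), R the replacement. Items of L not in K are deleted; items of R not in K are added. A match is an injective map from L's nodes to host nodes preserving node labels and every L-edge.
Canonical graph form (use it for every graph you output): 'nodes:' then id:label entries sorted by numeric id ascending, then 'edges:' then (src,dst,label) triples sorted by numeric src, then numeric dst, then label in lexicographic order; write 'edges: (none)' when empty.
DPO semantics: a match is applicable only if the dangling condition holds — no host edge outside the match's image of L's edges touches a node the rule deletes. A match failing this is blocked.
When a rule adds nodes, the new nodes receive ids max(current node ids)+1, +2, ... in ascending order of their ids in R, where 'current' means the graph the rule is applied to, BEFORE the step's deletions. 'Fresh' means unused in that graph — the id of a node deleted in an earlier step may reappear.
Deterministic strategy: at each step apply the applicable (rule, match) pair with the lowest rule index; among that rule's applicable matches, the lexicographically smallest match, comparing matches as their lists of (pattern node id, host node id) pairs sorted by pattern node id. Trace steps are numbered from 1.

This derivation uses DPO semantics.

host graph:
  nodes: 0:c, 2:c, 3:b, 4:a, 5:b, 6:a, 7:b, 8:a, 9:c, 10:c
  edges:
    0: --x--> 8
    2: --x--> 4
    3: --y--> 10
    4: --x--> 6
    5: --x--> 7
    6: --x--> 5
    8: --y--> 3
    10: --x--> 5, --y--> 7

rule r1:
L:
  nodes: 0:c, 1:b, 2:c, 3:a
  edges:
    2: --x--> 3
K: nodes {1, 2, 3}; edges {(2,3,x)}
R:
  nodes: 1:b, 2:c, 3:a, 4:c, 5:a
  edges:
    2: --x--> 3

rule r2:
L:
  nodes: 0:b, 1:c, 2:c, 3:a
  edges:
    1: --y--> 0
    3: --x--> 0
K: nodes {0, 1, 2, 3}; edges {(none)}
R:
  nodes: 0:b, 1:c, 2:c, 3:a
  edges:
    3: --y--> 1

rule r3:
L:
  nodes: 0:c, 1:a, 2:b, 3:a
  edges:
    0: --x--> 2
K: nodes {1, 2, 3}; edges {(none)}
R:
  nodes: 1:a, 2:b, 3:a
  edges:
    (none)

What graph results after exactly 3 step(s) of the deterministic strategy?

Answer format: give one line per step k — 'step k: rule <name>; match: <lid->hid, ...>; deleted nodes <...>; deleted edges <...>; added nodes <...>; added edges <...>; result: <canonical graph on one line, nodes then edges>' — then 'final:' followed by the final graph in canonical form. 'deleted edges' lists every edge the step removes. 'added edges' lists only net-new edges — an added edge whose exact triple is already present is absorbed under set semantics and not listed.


step 1: rule r1; match: 0->9, 1->3, 2->0, 3->8; deleted nodes 9; deleted edges (none); added nodes 11, 12; added edges (none); result: nodes: 0:c, 2:c, 3:b, 4:a, 5:b, 6:a, 7:b, 8:a, 10:c, 11:c, 12:a edges: (0,8,x); (2,4,x); (3,10,y); (4,6,x); (5,7,x); (6,5,x); (8,3,y); (10,5,x); (10,7,y)
step 2: rule r1; match: 0->11, 1->3, 2->0, 3->8; deleted nodes 11; deleted edges (none); added nodes 13, 14; added edges (none); result: nodes: 0:c, 2:c, 3:b, 4:a, 5:b, 6:a, 7:b, 8:a, 10:c, 12:a, 13:c, 14:a edges: (0,8,x); (2,4,x); (3,10,y); (4,6,x); (5,7,x); (6,5,x); (8,3,y); (10,5,x); (10,7,y)
step 3: rule r1; match: 0->13, 1->3, 2->0, 3->8; deleted nodes 13; deleted edges (none); added nodes 15, 16; added edges (none); result: nodes: 0:c, 2:c, 3:b, 4:a, 5:b, 6:a, 7:b, 8:a, 10:c, 12:a, 14:a, 15:c, 16:a edges: (0,8,x); (2,4,x); (3,10,y); (4,6,x); (5,7,x); (6,5,x); (8,3,y); (10,5,x); (10,7,y)
final:
nodes: 0:c, 2:c, 3:b, 4:a, 5:b, 6:a, 7:b, 8:a, 10:c, 12:a, 14:a, 15:c, 16:a
edges: (0,8,x); (2,4,x); (3,10,y); (4,6,x); (5,7,x); (6,5,x); (8,3,y); (10,5,x); (10,7,y)


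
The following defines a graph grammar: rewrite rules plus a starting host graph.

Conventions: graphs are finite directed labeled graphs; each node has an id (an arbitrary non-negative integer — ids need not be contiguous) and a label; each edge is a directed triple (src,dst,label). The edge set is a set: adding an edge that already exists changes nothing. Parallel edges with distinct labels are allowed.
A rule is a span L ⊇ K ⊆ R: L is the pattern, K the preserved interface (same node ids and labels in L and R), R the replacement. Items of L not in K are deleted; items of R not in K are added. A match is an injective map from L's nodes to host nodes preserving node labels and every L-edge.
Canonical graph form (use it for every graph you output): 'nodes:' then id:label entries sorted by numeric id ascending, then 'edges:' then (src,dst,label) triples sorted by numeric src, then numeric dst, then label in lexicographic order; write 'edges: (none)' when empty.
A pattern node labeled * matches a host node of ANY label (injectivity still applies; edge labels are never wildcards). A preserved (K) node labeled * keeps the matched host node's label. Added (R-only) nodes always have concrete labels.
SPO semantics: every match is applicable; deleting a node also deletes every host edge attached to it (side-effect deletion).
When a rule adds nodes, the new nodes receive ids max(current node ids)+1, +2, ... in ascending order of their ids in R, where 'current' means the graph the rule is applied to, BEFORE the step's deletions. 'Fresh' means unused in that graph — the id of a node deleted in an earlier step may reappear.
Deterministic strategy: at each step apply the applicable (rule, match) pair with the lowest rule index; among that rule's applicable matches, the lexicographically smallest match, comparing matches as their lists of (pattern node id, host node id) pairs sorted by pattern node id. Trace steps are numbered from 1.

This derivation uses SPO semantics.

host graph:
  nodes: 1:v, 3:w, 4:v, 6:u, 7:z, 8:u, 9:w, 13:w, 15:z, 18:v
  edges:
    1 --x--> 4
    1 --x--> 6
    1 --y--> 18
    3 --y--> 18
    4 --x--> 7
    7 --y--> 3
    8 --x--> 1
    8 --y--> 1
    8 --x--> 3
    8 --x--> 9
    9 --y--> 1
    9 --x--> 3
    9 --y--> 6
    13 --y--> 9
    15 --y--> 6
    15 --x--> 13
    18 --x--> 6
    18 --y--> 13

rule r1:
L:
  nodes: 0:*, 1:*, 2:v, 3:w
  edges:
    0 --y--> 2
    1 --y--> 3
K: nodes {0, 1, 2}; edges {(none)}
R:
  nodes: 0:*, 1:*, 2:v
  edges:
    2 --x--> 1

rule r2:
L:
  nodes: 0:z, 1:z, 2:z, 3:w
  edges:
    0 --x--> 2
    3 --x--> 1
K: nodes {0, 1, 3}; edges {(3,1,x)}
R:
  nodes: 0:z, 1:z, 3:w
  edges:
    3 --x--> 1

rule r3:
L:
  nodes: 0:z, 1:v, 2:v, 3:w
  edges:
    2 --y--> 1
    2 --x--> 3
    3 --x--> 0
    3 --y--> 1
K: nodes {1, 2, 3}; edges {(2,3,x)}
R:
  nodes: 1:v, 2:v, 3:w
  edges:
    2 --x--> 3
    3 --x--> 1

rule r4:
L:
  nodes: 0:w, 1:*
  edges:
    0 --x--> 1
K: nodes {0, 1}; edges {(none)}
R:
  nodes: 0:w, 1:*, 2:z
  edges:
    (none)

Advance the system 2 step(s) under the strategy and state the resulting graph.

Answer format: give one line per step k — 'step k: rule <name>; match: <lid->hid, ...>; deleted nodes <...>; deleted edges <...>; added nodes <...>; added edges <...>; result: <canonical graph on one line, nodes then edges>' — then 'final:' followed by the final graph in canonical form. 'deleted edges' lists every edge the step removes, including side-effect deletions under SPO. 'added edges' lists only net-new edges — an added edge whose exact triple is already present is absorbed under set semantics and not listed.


step 1: rule r1; match: 0->1, 1->7, 2->18, 3->3; deleted nodes 3; deleted edges (1,18,y); (3,18,y); (7,3,y); (8,3,x); (9,3,x); added nodes (none); added edges (18,7,x); result: nodes: 1:v, 4:v, 6:u, 7:z, 8:u, 9:w, 13:w, 15:z, 18:v edges: (1,4,x); (1,6,x); (4,7,x); (8,1,x); (8,1,y); (8,9,x); (9,1,y); (9,6,y); (13,9,y); (15,6,y); (15,13,x); (18,6,x); (18,7,x); (18,13,y)
step 2: rule r1; match: 0->8, 1->13, 2->1, 3->9; deleted nodes 9; deleted edges (8,1,y); (8,9,x); (9,1,y); (9,6,y); (13,9,y); added nodes (none); added edges (1,13,x); result: nodes: 1:v, 4:v, 6:u, 7:z, 8:u, 13:w, 15:z, 18:v edges: (1,4,x); (1,6,x); (1,13,x); (4,7,x); (8,1,x); (15,6,y); (15,13,x); (18,6,x); (18,7,x); (18,13,y)
final:
nodes: 1:v, 4:v, 6:u, 7:z, 8:u, 13:w, 15:z, 18:v
edges: (1,4,x); (1,6,x); (1,13,x); (4,7,x); (8,1,x); (15,6,y); (15,13,x); (18,6,x); (18,7,x); (18,13,y)


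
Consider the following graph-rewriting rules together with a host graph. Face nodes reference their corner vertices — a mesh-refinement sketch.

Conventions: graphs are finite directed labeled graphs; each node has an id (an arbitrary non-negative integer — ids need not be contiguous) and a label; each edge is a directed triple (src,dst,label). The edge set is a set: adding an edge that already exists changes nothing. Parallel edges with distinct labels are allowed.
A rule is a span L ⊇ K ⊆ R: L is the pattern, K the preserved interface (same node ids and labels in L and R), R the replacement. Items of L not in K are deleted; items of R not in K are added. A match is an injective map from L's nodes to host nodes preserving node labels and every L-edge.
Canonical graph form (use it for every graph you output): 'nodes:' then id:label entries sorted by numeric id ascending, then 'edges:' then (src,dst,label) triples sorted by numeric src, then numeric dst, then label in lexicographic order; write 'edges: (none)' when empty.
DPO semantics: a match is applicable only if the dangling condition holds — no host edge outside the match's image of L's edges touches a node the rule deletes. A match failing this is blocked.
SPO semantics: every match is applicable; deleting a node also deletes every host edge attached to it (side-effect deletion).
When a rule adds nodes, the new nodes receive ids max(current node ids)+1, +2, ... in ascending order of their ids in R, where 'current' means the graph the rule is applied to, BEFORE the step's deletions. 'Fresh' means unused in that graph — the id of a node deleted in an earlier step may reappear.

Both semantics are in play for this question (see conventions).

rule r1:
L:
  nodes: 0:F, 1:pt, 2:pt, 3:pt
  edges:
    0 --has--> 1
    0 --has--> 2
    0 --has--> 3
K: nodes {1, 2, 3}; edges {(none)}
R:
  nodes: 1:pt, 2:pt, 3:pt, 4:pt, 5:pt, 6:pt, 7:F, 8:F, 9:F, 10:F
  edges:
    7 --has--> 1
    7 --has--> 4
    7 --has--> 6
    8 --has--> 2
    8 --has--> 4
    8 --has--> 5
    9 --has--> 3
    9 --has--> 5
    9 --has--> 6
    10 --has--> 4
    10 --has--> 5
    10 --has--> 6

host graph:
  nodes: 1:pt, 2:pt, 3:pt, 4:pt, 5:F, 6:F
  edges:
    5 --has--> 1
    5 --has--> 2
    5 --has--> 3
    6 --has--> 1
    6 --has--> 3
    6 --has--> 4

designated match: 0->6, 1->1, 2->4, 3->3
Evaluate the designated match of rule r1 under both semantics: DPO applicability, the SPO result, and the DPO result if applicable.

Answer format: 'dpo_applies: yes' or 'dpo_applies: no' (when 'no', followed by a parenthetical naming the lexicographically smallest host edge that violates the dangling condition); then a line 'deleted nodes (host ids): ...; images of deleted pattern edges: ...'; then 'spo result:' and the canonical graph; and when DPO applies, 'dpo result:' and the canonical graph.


dpo_applies: yes
deleted nodes (host ids): 6; images of deleted pattern edges: (6,1,has); (6,3,has); (6,4,has)
spo result:
nodes: 1:pt, 2:pt, 3:pt, 4:pt, 5:F, 7:pt, 8:pt, 9:pt, 10:F, 11:F, 12:F, 13:F
edges: (5,1,has); (5,2,has); (5,3,has); (10,1,has); (10,7,has); (10,9,has); (11,4,has); (11,7,has); (11,8,has); (12,3,has); (12,8,has); (12,9,has); (13,7,has); (13,8,has); (13,9,has)
dpo result:
nodes: 1:pt, 2:pt, 3:pt, 4:pt, 5:F, 7:pt, 8:pt, 9:pt, 10:F, 11:F, 12:F, 13:F
edges: (5,1,has); (5,2,has); (5,3,has); (10,1,has); (10,7,has); (10,9,has); (11,4,has); (11,7,has); (11,8,has); (12,3,has); (12,8,has); (12,9,has); (13,7,has); (13,8,has); (13,9,has)


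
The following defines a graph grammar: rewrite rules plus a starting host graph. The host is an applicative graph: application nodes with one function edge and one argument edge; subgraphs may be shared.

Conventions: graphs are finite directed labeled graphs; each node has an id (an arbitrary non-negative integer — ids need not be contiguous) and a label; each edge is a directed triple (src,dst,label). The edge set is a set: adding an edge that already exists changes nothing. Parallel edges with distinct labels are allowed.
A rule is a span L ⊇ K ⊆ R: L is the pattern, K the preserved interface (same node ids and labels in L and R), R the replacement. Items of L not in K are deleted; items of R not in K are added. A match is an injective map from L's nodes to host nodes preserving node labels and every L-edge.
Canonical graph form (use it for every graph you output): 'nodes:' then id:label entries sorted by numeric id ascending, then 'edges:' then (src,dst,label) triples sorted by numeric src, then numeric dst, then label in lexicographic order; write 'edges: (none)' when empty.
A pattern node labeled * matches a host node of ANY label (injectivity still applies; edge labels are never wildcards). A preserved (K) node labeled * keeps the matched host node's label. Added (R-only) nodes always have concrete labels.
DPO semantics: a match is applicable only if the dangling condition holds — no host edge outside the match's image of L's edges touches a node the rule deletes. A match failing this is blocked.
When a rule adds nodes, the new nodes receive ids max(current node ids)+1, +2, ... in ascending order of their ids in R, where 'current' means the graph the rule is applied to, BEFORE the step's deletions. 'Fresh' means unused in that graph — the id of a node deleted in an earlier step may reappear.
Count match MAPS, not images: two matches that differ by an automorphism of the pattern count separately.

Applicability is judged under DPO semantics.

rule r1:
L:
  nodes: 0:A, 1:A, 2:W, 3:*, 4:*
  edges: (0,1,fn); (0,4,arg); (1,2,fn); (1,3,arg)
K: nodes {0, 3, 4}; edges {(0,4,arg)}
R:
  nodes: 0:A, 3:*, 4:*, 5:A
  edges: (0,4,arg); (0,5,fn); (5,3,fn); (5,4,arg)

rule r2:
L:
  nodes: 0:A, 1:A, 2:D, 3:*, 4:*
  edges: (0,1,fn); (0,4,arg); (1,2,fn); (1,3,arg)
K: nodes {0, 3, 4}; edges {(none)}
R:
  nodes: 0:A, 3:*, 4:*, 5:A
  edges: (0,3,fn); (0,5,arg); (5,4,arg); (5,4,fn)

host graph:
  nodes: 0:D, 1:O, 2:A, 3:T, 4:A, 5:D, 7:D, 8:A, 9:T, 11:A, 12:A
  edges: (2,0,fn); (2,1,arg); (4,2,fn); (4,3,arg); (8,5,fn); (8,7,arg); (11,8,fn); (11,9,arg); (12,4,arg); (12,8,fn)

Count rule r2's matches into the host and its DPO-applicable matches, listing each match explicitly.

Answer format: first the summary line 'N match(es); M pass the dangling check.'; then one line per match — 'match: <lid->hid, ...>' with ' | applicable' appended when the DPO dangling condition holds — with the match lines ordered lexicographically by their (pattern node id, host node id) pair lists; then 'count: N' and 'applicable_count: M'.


3 match(es); 1 pass the dangling check.
match: 0->4, 1->2, 2->0, 3->1, 4->3 | applicable
match: 0->11, 1->8, 2->5, 3->7, 4->9
match: 0->12, 1->8, 2->5, 3->7, 4->4
count: 3
applicable_count: 1


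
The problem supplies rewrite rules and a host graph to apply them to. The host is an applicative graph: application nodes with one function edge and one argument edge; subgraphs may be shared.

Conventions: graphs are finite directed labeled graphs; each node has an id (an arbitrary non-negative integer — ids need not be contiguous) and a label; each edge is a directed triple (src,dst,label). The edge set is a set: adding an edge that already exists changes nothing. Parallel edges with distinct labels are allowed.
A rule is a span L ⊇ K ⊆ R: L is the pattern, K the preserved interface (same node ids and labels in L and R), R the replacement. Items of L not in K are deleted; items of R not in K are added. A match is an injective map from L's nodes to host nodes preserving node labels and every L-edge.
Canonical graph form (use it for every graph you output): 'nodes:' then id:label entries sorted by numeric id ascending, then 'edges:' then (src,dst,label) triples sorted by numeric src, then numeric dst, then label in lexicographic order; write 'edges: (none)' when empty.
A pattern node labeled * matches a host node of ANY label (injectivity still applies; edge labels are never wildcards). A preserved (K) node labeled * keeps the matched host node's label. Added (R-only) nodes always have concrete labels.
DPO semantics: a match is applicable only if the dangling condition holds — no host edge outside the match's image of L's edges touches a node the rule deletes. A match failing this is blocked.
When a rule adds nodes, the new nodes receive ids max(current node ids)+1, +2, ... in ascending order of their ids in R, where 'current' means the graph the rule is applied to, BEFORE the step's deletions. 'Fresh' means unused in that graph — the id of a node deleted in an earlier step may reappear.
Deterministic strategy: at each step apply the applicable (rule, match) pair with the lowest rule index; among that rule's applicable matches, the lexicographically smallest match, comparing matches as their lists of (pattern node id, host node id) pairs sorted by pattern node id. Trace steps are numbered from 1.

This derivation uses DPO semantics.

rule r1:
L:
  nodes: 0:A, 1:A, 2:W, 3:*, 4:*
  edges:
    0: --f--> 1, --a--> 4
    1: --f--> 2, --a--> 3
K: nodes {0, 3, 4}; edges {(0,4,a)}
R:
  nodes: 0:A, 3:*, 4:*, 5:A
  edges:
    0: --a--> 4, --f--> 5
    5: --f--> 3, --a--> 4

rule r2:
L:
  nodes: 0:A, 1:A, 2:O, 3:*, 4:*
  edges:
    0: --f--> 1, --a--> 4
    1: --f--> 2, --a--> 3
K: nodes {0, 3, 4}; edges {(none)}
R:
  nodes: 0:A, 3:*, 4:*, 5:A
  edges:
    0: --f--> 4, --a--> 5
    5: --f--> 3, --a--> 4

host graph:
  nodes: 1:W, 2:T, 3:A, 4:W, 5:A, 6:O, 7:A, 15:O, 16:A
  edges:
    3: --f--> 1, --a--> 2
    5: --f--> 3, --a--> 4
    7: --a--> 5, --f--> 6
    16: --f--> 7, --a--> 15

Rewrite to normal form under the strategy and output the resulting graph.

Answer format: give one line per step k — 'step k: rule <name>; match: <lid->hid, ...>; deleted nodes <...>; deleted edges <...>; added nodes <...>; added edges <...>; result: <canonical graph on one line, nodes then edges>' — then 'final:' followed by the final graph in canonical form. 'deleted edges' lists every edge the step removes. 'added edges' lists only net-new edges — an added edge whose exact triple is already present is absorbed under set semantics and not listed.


step 1: rule r1; match: 0->5, 1->3, 2->1, 3->2, 4->4; deleted nodes 1, 3; deleted edges (3,1,f); (3,2,a); (5,3,f); added nodes 17; added edges (5,17,f); (17,2,f); (17,4,a); result: nodes: 2:T, 4:W, 5:A, 6:O, 7:A, 15:O, 16:A, 17:A edges: (5,4,a); (5,17,f); (7,5,a); (7,6,f); (16,7,f); (16,15,a); (17,2,f); (17,4,a)
step 2: rule r2; match: 0->16, 1->7, 2->6, 3->5, 4->15; deleted nodes 6, 7; deleted edges (7,5,a); (7,6,f); (16,7,f); (16,15,a); added nodes 18; added edges (16,15,f); (16,18,a); (18,5,f); (18,15,a); result: nodes: 2:T, 4:W, 5:A, 15:O, 16:A, 17:A, 18:A edges: (5,4,a); (5,17,f); (16,15,f); (16,18,a); (17,2,f); (17,4,a); (18,5,f); (18,15,a)
final:
nodes: 2:T, 4:W, 5:A, 15:O, 16:A, 17:A, 18:A
edges: (5,4,a); (5,17,f); (16,15,f); (16,18,a); (17,2,f); (17,4,a); (18,5,f); (18,15,a)


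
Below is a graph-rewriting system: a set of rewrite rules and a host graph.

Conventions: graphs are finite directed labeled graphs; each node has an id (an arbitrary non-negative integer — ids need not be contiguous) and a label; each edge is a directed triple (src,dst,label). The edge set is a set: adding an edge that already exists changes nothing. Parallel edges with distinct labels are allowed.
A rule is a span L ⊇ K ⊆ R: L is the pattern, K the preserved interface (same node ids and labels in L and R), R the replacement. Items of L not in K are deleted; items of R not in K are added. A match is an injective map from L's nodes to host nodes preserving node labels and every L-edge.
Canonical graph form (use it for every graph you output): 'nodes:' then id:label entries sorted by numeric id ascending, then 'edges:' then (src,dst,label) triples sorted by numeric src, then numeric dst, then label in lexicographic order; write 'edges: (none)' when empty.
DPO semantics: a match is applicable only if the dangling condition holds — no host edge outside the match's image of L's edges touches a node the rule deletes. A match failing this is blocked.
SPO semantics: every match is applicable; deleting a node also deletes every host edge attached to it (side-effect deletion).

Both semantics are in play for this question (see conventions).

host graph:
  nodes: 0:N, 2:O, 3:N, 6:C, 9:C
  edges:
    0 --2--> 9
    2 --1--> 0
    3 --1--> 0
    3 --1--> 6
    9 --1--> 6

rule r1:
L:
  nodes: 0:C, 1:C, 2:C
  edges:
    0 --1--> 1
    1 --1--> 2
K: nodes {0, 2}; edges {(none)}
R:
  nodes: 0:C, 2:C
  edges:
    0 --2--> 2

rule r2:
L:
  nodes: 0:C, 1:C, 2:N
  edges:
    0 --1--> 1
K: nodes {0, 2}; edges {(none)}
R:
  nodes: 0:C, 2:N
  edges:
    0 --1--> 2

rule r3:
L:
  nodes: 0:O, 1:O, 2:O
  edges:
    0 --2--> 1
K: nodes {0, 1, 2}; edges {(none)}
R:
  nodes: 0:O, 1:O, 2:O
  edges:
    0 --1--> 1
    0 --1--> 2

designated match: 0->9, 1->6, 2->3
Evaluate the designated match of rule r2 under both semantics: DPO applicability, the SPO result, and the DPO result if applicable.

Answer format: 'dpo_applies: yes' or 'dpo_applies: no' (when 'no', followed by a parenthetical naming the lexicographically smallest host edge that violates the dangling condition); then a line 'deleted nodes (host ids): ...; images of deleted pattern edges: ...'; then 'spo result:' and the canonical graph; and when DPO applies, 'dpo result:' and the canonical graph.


dpo_applies: no
(the rule deletes node 6, which keeps host edge (3,6,1) outside the match image — the dangling condition fails, DPO blocks; SPO proceeds and side-deletes such edges)
deleted nodes (host ids): 6; images of deleted pattern edges: (9,6,1)
spo result:
nodes: 0:N, 2:O, 3:N, 9:C
edges: (0,9,2); (2,0,1); (3,0,1); (9,3,1)


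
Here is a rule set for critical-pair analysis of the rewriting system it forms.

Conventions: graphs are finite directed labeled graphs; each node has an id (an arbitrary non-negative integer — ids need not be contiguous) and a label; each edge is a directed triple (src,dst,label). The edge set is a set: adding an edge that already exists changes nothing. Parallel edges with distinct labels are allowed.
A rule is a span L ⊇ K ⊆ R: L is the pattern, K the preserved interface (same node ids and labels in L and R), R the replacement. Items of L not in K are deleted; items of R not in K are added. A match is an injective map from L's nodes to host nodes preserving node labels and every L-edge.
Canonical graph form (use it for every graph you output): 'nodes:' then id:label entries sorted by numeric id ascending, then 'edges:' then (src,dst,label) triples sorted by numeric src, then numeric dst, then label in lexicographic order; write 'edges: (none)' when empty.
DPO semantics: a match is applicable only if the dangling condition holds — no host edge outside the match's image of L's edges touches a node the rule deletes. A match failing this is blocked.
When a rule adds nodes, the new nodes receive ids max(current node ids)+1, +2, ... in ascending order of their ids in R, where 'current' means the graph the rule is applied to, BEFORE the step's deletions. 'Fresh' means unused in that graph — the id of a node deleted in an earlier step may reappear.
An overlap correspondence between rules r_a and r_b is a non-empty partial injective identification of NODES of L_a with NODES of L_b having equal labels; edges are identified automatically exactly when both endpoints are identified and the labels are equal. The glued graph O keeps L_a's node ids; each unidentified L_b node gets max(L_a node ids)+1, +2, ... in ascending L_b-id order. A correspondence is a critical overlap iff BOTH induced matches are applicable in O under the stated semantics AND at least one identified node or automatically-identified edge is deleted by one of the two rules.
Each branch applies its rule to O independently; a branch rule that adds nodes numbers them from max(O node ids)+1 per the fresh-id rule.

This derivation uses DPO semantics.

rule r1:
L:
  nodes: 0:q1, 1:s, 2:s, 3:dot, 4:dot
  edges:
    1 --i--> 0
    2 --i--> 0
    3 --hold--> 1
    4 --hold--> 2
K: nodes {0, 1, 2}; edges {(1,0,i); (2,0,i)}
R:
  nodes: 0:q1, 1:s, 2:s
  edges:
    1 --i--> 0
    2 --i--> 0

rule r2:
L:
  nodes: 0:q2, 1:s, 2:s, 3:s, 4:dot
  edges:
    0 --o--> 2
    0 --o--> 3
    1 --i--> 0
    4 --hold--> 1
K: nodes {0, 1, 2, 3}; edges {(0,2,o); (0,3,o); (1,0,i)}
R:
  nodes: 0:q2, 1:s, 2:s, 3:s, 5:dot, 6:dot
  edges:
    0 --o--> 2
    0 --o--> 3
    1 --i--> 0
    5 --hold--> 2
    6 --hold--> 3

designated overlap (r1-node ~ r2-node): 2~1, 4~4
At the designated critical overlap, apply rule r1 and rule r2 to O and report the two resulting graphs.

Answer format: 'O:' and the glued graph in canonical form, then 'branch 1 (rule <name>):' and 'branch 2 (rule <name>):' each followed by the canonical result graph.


O:
nodes: 0:q1, 1:s, 2:s, 3:dot, 4:dot, 5:q2, 6:s, 7:s
edges: (1,0,i); (2,0,i); (2,5,i); (3,1,hold); (4,2,hold); (5,6,o); (5,7,o)
branch 1 (rule r1):
nodes: 0:q1, 1:s, 2:s, 5:q2, 6:s, 7:s
edges: (1,0,i); (2,0,i); (2,5,i); (5,6,o); (5,7,o)
branch 2 (rule r2):
nodes: 0:q1, 1:s, 2:s, 3:dot, 5:q2, 6:s, 7:s, 8:dot, 9:dot
edges: (1,0,i); (2,0,i); (2,5,i); (3,1,hold); (5,6,o); (5,7,o); (8,6,hold); (9,7,hold)


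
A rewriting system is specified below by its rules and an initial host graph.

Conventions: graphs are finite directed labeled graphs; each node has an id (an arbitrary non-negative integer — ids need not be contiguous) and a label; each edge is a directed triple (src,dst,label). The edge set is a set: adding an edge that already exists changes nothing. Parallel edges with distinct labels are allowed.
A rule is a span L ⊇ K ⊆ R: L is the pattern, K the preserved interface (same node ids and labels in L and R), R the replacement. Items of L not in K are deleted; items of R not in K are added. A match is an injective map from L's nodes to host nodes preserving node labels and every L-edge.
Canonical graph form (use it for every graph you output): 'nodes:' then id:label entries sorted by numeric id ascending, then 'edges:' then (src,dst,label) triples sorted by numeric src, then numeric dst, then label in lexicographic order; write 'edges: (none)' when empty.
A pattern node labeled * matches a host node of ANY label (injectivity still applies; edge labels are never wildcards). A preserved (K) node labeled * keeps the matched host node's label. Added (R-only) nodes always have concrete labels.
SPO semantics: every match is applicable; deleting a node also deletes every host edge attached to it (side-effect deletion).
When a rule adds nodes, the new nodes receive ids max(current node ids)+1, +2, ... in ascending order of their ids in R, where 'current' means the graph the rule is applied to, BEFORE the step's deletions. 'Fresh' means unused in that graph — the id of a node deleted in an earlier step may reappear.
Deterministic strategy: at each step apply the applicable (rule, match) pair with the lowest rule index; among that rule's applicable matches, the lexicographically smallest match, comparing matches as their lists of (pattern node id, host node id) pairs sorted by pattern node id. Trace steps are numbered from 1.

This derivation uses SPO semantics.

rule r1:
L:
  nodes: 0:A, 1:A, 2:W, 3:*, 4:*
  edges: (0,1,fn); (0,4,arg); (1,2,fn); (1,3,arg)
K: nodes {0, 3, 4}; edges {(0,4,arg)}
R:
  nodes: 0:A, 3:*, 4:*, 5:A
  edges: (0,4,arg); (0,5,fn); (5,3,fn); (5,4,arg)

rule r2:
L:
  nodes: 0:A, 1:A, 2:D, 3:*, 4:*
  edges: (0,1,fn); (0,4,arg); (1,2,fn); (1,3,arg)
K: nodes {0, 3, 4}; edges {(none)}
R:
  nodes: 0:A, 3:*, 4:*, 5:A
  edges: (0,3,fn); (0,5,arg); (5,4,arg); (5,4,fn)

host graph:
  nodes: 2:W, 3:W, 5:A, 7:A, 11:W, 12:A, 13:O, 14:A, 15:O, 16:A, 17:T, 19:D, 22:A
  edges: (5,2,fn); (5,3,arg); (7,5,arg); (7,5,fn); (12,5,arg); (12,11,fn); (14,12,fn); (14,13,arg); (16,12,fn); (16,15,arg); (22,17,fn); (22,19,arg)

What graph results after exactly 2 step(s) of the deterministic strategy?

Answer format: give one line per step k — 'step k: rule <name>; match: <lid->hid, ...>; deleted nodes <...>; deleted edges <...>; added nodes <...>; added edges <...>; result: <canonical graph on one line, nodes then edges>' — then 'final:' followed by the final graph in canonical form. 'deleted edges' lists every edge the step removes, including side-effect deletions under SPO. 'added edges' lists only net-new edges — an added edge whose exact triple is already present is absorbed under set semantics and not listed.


step 1: rule r1; match: 0->14, 1->12, 2->11, 3->5, 4->13; deleted nodes 11, 12; deleted edges (12,5,arg); (12,11,fn); (14,12,fn); (16,12,fn); added nodes 23; added edges (14,23,fn); (23,5,fn); (23,13,arg); result: nodes: 2:W, 3:W, 5:A, 7:A, 13:O, 14:A, 15:O, 16:A, 17:T, 19:D, 22:A, 23:A edges: (5,2,fn); (5,3,arg); (7,5,arg); (7,5,fn); (14,13,arg); (14,23,fn); (16,15,arg); (22,17,fn); (22,19,arg); (23,5,fn); (23,13,arg)
step 2: rule r1; match: 0->23, 1->5, 2->2, 3->3, 4->13; deleted nodes 2, 5; deleted edges (5,2,fn); (5,3,arg); (7,5,arg); (7,5,fn); (23,5,fn); added nodes 24; added edges (23,24,fn); (24,3,fn); (24,13,arg); result: nodes: 3:W, 7:A, 13:O, 14:A, 15:O, 16:A, 17:T, 19:D, 22:A, 23:A, 24:A edges: (14,13,arg); (14,23,fn); (16,15,arg); (22,17,fn); (22,19,arg); (23,13,arg); (23,24,fn); (24,3,fn); (24,13,arg)
final:
nodes: 3:W, 7:A, 13:O, 14:A, 15:O, 16:A, 17:T, 19:D, 22:A, 23:A, 24:A
edges: (14,13,arg); (14,23,fn); (16,15,arg); (22,17,fn); (22,19,arg); (23,13,arg); (23,24,fn); (24,3,fn); (24,13,arg)


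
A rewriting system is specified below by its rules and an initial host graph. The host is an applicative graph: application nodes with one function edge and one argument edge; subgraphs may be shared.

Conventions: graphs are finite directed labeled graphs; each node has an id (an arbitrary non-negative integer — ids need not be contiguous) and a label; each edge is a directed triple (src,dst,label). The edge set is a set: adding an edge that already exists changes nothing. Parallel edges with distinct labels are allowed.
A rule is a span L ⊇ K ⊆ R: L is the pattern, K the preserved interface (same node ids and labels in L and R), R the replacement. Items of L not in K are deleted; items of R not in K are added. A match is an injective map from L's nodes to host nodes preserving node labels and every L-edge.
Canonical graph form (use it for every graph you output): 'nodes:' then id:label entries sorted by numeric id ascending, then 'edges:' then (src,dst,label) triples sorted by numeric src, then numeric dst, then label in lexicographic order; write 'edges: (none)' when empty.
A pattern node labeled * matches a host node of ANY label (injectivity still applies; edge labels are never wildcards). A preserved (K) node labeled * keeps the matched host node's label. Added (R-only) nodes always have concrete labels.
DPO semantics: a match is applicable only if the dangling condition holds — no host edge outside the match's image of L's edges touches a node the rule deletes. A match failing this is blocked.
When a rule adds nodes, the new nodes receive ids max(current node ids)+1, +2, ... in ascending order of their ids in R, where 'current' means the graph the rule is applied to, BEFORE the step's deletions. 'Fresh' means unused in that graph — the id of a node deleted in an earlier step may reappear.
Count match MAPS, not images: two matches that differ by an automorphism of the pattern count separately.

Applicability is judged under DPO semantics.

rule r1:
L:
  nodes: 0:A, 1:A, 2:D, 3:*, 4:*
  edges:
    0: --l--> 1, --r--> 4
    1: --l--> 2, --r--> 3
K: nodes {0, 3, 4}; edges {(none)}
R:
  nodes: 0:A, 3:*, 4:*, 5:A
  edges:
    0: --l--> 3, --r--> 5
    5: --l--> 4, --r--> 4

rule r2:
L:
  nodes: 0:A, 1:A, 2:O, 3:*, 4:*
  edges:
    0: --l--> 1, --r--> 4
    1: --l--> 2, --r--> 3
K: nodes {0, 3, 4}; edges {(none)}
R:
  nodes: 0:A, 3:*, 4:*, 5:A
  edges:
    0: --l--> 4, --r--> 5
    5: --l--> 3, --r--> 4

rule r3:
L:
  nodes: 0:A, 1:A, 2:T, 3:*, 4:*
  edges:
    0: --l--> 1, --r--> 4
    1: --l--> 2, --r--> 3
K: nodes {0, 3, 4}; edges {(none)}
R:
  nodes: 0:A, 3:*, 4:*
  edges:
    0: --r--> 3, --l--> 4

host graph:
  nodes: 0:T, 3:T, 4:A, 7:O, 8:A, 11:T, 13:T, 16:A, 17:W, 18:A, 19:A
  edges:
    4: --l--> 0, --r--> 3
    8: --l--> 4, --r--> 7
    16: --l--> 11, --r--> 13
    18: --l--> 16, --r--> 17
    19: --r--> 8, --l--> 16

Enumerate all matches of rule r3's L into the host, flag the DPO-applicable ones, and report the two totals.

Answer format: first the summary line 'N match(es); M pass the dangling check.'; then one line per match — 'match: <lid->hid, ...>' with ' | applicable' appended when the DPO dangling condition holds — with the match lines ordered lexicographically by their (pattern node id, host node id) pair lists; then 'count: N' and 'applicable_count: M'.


3 match(es); 1 pass the dangling check.
match: 0->8, 1->4, 2->0, 3->3, 4->7 | applicable
match: 0->18, 1->16, 2->11, 3->13, 4->17
match: 0->19, 1->16, 2->11, 3->13, 4->8
count: 3
applicable_count: 1


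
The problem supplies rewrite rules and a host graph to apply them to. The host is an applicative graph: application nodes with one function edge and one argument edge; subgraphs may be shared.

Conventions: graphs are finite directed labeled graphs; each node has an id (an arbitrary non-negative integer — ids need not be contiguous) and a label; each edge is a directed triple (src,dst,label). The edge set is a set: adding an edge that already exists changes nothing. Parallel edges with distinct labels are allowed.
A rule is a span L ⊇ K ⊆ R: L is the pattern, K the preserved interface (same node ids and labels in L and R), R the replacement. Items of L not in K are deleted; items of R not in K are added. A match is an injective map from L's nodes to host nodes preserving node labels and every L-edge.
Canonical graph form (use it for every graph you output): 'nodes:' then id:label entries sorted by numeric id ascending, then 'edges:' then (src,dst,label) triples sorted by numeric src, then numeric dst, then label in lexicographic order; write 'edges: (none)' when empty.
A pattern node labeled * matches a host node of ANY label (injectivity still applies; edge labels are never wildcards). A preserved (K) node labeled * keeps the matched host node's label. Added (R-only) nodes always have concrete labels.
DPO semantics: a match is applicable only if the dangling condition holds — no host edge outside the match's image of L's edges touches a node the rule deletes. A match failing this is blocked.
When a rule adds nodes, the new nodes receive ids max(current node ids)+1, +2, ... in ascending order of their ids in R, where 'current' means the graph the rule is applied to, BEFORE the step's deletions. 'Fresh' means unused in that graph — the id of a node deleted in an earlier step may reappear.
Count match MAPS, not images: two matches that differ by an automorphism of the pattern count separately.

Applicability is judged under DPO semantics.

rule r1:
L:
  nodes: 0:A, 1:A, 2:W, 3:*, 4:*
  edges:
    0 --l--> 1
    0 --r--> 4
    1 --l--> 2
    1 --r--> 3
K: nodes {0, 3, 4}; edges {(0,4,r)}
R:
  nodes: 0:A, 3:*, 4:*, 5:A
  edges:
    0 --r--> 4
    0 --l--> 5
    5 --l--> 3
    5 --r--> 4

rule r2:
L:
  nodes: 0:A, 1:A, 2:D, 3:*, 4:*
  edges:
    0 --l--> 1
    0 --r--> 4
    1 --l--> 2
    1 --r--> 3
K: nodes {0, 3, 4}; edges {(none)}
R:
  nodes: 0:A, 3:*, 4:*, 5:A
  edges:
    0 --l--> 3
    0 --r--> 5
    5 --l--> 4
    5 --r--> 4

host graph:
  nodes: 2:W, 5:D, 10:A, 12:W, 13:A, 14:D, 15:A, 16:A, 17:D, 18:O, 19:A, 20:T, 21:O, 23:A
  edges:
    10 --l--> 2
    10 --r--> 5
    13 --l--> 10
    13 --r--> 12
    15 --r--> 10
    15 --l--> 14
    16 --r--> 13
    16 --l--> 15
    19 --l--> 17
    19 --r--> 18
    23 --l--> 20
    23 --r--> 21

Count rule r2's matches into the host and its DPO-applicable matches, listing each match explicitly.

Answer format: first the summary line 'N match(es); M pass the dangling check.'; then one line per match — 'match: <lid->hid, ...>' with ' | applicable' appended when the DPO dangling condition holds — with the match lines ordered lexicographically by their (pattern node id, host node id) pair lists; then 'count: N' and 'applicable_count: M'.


1 match(es); 1 pass the dangling check.
match: 0->16, 1->15, 2->14, 3->10, 4->13 | applicable
count: 1
applicable_count: 1
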